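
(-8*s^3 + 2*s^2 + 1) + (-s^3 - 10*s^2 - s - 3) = -9*s^3 - 8*s^2 - s - 2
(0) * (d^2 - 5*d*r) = 0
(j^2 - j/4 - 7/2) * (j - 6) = j^3 - 25*j^2/4 - 2*j + 21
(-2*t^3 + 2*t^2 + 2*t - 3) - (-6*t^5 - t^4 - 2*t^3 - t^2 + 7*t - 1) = 6*t^5 + t^4 + 3*t^2 - 5*t - 2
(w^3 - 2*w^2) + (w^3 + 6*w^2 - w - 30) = 2*w^3 + 4*w^2 - w - 30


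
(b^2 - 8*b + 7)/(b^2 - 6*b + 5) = (b - 7)/(b - 5)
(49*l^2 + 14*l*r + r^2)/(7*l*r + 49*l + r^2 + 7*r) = (7*l + r)/(r + 7)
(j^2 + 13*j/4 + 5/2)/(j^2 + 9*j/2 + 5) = (4*j + 5)/(2*(2*j + 5))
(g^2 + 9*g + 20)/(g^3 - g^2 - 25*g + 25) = (g + 4)/(g^2 - 6*g + 5)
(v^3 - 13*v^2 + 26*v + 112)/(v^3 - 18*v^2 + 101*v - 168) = (v + 2)/(v - 3)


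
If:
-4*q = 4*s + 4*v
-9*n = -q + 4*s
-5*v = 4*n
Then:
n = -5*v/4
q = -61*v/20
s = 41*v/20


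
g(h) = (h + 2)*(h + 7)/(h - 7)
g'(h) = (h + 2)/(h - 7) + (h + 7)/(h - 7) - (h + 2)*(h + 7)/(h - 7)^2 = (h^2 - 14*h - 77)/(h^2 - 14*h + 49)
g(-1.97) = -0.02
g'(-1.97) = -0.57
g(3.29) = -14.67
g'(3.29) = -8.15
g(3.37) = -15.34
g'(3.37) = -8.56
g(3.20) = -13.96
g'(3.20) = -7.73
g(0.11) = -2.18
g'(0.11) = -1.65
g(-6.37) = 0.21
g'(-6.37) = 0.30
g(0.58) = -3.05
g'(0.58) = -2.06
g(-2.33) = 0.17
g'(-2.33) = -0.45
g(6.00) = -104.00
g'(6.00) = -125.00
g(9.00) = 88.00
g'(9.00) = -30.50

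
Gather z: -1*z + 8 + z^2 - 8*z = z^2 - 9*z + 8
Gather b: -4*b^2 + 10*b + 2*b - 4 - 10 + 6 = -4*b^2 + 12*b - 8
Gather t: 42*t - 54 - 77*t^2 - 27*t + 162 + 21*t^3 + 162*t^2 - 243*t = 21*t^3 + 85*t^2 - 228*t + 108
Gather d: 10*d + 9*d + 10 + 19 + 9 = 19*d + 38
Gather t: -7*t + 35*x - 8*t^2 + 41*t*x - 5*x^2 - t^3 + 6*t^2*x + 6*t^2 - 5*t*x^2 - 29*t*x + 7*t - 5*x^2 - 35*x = -t^3 + t^2*(6*x - 2) + t*(-5*x^2 + 12*x) - 10*x^2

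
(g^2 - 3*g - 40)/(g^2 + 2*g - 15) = (g - 8)/(g - 3)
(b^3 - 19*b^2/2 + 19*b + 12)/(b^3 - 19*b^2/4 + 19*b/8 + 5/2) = 4*(b - 6)/(4*b - 5)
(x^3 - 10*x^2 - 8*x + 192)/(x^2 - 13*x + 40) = (x^2 - 2*x - 24)/(x - 5)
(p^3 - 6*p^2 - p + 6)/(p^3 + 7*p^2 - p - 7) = (p - 6)/(p + 7)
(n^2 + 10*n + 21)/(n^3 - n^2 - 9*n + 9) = (n + 7)/(n^2 - 4*n + 3)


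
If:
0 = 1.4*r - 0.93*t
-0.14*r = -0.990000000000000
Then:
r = 7.07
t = 10.65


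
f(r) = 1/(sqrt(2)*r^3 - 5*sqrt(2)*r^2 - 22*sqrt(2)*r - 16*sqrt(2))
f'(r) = (-3*sqrt(2)*r^2 + 10*sqrt(2)*r + 22*sqrt(2))/(sqrt(2)*r^3 - 5*sqrt(2)*r^2 - 22*sqrt(2)*r - 16*sqrt(2))^2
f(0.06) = -0.04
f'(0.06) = 0.05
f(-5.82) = 0.00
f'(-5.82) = 0.00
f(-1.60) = 0.31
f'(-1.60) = -0.22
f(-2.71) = -0.05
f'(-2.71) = -0.11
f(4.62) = -0.00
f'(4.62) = 0.00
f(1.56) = -0.01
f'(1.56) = 0.01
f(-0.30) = -0.07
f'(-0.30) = 0.14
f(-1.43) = 0.31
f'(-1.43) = 0.21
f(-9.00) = 0.00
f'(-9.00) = 0.00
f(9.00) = 0.01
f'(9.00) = -0.00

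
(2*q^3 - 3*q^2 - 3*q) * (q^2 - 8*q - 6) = 2*q^5 - 19*q^4 + 9*q^3 + 42*q^2 + 18*q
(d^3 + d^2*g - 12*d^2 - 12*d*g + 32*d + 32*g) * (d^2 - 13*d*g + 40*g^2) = d^5 - 12*d^4*g - 12*d^4 + 27*d^3*g^2 + 144*d^3*g + 32*d^3 + 40*d^2*g^3 - 324*d^2*g^2 - 384*d^2*g - 480*d*g^3 + 864*d*g^2 + 1280*g^3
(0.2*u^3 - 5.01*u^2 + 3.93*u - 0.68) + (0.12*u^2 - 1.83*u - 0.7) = 0.2*u^3 - 4.89*u^2 + 2.1*u - 1.38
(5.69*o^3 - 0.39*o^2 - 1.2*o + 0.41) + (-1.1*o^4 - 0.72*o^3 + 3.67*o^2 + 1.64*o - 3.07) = -1.1*o^4 + 4.97*o^3 + 3.28*o^2 + 0.44*o - 2.66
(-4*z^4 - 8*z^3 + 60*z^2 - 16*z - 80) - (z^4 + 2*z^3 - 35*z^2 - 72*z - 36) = -5*z^4 - 10*z^3 + 95*z^2 + 56*z - 44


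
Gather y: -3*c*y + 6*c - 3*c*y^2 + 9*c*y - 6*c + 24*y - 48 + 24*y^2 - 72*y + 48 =y^2*(24 - 3*c) + y*(6*c - 48)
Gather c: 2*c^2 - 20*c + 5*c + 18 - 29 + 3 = 2*c^2 - 15*c - 8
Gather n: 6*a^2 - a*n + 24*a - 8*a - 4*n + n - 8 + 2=6*a^2 + 16*a + n*(-a - 3) - 6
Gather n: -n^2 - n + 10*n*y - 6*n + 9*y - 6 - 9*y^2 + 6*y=-n^2 + n*(10*y - 7) - 9*y^2 + 15*y - 6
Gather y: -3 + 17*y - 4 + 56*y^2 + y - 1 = 56*y^2 + 18*y - 8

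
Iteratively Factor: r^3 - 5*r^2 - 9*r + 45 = (r - 5)*(r^2 - 9) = (r - 5)*(r - 3)*(r + 3)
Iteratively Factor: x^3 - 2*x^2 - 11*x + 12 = (x - 1)*(x^2 - x - 12) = (x - 4)*(x - 1)*(x + 3)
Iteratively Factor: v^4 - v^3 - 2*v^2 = (v + 1)*(v^3 - 2*v^2) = v*(v + 1)*(v^2 - 2*v) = v^2*(v + 1)*(v - 2)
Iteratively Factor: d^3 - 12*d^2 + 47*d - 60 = (d - 4)*(d^2 - 8*d + 15) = (d - 5)*(d - 4)*(d - 3)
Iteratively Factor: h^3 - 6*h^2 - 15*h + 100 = (h - 5)*(h^2 - h - 20) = (h - 5)^2*(h + 4)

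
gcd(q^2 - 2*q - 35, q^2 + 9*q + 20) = q + 5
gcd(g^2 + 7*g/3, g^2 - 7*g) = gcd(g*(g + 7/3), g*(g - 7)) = g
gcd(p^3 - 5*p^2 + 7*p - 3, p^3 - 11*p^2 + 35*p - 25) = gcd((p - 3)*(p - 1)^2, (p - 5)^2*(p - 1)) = p - 1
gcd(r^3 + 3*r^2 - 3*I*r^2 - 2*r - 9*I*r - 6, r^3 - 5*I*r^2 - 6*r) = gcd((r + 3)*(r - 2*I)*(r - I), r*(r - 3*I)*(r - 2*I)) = r - 2*I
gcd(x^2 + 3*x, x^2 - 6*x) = x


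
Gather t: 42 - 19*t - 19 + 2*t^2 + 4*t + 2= 2*t^2 - 15*t + 25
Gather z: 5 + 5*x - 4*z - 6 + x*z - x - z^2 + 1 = 4*x - z^2 + z*(x - 4)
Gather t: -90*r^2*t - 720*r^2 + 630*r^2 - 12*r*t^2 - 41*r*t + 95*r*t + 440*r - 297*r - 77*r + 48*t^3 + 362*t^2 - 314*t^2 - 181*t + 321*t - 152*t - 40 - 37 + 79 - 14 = -90*r^2 + 66*r + 48*t^3 + t^2*(48 - 12*r) + t*(-90*r^2 + 54*r - 12) - 12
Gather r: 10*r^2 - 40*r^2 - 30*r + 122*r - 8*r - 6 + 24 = -30*r^2 + 84*r + 18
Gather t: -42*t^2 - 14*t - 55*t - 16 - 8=-42*t^2 - 69*t - 24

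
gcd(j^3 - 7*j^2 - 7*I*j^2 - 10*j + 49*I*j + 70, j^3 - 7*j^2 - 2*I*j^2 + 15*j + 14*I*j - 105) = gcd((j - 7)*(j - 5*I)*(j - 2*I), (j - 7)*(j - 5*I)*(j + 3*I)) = j^2 + j*(-7 - 5*I) + 35*I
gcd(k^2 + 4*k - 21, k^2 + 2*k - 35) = k + 7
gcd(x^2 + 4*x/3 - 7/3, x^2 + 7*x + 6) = 1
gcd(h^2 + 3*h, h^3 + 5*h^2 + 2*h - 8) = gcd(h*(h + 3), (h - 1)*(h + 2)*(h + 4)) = 1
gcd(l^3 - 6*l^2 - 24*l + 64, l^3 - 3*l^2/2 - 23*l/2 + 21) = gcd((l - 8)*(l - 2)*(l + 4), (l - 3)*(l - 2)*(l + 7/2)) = l - 2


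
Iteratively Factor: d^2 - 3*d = (d)*(d - 3)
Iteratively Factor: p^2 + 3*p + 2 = (p + 1)*(p + 2)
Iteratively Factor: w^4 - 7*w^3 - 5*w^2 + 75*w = (w - 5)*(w^3 - 2*w^2 - 15*w) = w*(w - 5)*(w^2 - 2*w - 15) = w*(w - 5)^2*(w + 3)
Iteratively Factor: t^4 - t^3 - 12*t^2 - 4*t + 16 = (t - 4)*(t^3 + 3*t^2 - 4) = (t - 4)*(t + 2)*(t^2 + t - 2) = (t - 4)*(t - 1)*(t + 2)*(t + 2)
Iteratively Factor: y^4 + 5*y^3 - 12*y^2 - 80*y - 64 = (y + 4)*(y^3 + y^2 - 16*y - 16) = (y + 1)*(y + 4)*(y^2 - 16) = (y - 4)*(y + 1)*(y + 4)*(y + 4)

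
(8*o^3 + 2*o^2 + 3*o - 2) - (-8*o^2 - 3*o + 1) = 8*o^3 + 10*o^2 + 6*o - 3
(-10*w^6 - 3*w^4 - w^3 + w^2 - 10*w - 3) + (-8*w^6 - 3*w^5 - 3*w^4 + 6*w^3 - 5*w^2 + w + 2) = -18*w^6 - 3*w^5 - 6*w^4 + 5*w^3 - 4*w^2 - 9*w - 1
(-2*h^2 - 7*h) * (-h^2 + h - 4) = 2*h^4 + 5*h^3 + h^2 + 28*h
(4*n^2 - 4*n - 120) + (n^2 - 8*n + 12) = 5*n^2 - 12*n - 108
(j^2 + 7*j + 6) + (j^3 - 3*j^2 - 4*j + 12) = j^3 - 2*j^2 + 3*j + 18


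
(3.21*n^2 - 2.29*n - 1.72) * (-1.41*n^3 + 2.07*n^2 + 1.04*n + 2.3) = -4.5261*n^5 + 9.8736*n^4 + 1.0233*n^3 + 1.441*n^2 - 7.0558*n - 3.956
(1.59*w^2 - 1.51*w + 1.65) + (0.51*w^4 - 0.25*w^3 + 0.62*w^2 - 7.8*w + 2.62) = 0.51*w^4 - 0.25*w^3 + 2.21*w^2 - 9.31*w + 4.27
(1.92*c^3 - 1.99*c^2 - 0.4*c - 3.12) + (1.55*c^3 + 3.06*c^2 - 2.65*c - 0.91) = 3.47*c^3 + 1.07*c^2 - 3.05*c - 4.03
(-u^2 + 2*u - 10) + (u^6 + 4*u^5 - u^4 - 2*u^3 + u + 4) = u^6 + 4*u^5 - u^4 - 2*u^3 - u^2 + 3*u - 6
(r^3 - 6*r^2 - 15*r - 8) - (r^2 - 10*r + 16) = r^3 - 7*r^2 - 5*r - 24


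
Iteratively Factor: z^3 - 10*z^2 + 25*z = (z - 5)*(z^2 - 5*z) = (z - 5)^2*(z)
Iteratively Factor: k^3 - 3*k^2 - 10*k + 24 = (k - 2)*(k^2 - k - 12) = (k - 4)*(k - 2)*(k + 3)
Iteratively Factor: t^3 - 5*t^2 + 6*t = (t)*(t^2 - 5*t + 6) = t*(t - 3)*(t - 2)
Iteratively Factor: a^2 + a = (a + 1)*(a)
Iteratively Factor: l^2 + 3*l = (l)*(l + 3)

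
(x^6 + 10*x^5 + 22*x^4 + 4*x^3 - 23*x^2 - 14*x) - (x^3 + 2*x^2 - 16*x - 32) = x^6 + 10*x^5 + 22*x^4 + 3*x^3 - 25*x^2 + 2*x + 32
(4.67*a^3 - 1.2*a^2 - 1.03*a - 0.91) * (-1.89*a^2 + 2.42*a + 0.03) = -8.8263*a^5 + 13.5694*a^4 - 0.8172*a^3 - 0.8087*a^2 - 2.2331*a - 0.0273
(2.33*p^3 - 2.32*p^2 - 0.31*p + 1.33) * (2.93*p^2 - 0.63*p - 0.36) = 6.8269*p^5 - 8.2655*p^4 - 0.2855*p^3 + 4.9274*p^2 - 0.7263*p - 0.4788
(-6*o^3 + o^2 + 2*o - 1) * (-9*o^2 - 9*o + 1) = 54*o^5 + 45*o^4 - 33*o^3 - 8*o^2 + 11*o - 1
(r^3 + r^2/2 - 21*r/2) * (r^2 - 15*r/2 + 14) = r^5 - 7*r^4 - r^3/4 + 343*r^2/4 - 147*r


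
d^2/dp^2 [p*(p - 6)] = 2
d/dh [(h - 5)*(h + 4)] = 2*h - 1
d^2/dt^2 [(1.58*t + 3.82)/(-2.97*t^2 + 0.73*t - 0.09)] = (-(1.58*t + 3.82)*(5.94*t - 0.73)*(11.88*t - 1.46) + (28.1556*t + 20.384)*(2.97*t^2 - 0.73*t + 0.09))/(2.97*t^2 - 0.73*t + 0.09)^3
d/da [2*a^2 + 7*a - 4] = 4*a + 7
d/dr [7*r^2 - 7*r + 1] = 14*r - 7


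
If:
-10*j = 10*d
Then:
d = -j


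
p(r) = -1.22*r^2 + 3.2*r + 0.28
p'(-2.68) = 9.74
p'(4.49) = -7.76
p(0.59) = 1.74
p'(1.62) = -0.75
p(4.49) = -9.95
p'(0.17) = 2.79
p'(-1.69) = 7.32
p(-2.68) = -17.06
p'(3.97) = -6.49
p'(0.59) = 1.76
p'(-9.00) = 25.16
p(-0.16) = -0.26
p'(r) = 3.2 - 2.44*r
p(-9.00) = -127.34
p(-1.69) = -8.61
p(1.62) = 2.26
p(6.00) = -24.44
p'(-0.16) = 3.59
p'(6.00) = -11.44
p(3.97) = -6.24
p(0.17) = 0.79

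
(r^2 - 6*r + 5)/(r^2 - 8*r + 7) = (r - 5)/(r - 7)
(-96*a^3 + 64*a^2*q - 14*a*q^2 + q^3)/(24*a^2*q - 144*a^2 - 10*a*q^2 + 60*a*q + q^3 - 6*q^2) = (-4*a + q)/(q - 6)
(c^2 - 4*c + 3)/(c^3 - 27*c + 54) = (c - 1)/(c^2 + 3*c - 18)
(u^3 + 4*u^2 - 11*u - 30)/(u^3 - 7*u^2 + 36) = (u + 5)/(u - 6)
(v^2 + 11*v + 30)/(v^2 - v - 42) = (v + 5)/(v - 7)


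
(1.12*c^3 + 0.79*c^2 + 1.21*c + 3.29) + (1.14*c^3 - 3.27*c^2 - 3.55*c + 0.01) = 2.26*c^3 - 2.48*c^2 - 2.34*c + 3.3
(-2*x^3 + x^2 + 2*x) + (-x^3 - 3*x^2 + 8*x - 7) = -3*x^3 - 2*x^2 + 10*x - 7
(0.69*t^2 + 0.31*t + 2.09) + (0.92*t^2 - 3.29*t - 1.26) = 1.61*t^2 - 2.98*t + 0.83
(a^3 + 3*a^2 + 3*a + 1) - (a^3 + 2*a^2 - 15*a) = a^2 + 18*a + 1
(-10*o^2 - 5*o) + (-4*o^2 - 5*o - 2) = -14*o^2 - 10*o - 2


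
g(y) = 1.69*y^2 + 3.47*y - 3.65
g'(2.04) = 10.37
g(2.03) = 10.36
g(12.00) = 281.35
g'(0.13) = 3.91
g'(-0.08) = 3.20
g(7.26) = 110.62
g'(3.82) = 16.38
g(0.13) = -3.17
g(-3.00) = 1.15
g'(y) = 3.38*y + 3.47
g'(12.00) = 44.03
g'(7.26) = 28.01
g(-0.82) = -5.36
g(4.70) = 49.99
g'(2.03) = 10.33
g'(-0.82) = 0.70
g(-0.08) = -3.92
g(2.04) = 10.46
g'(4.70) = 19.36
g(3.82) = 34.27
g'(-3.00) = -6.67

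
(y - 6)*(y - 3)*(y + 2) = y^3 - 7*y^2 + 36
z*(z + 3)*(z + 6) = z^3 + 9*z^2 + 18*z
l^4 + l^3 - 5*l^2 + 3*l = l*(l - 1)^2*(l + 3)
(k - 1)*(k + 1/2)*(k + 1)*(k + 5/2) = k^4 + 3*k^3 + k^2/4 - 3*k - 5/4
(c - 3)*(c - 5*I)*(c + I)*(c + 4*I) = c^4 - 3*c^3 + 21*c^2 - 63*c + 20*I*c - 60*I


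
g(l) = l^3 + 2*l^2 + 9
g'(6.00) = 132.00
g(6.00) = 297.00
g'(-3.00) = 15.00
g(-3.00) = 0.00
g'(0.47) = 2.54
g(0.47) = 9.55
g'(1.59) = 13.94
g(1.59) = 18.08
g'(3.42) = 48.77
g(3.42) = 72.39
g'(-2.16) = 5.36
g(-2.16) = 8.25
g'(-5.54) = 69.91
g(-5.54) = -99.65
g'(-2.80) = 12.32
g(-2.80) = 2.73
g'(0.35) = 1.77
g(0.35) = 9.29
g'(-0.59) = -1.32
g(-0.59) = 9.49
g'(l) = 3*l^2 + 4*l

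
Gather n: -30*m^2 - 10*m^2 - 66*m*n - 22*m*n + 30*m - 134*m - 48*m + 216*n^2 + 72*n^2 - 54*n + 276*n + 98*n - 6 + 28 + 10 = -40*m^2 - 152*m + 288*n^2 + n*(320 - 88*m) + 32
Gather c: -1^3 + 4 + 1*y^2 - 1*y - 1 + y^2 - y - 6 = 2*y^2 - 2*y - 4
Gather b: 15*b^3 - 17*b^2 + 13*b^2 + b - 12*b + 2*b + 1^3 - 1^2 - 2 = 15*b^3 - 4*b^2 - 9*b - 2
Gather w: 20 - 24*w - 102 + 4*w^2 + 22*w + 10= 4*w^2 - 2*w - 72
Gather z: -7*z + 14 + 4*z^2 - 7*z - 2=4*z^2 - 14*z + 12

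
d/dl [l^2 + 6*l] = 2*l + 6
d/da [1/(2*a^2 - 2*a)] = (1/2 - a)/(a^2*(a - 1)^2)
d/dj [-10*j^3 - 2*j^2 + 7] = 2*j*(-15*j - 2)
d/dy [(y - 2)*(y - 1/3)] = 2*y - 7/3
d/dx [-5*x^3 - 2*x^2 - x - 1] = -15*x^2 - 4*x - 1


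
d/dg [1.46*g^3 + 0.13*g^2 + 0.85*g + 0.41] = 4.38*g^2 + 0.26*g + 0.85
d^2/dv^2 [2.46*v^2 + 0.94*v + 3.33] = 4.92000000000000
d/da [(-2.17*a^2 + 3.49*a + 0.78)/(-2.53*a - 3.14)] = (5.4901*a^2 + 13.6276*a - 8.9852)/(6.4009*a^2 + 15.8884*a + 9.8596)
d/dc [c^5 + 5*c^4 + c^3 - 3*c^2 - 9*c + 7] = 5*c^4 + 20*c^3 + 3*c^2 - 6*c - 9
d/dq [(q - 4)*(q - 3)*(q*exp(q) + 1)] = q^3*exp(q) - 4*q^2*exp(q) - 2*q*exp(q) + 2*q + 12*exp(q) - 7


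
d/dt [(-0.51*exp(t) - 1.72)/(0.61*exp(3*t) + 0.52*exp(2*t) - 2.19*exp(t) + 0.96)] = (0.6222*exp(3*t) + 3.4128*exp(2*t) + 1.7888*exp(t) - 4.2564)*exp(t)/(0.3721*exp(6*t) + 0.6344*exp(5*t) - 2.4014*exp(4*t) - 1.1064*exp(3*t) + 5.7945*exp(2*t) - 4.2048*exp(t) + 0.9216)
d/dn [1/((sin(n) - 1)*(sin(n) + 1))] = -2*sin(n)/cos(n)^3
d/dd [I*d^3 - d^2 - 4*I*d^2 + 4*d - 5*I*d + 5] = 3*I*d^2 - 2*d - 8*I*d + 4 - 5*I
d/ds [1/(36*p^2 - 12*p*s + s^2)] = 2*(6*p - s)/(36*p^2 - 12*p*s + s^2)^2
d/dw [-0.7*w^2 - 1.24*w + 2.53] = -1.4*w - 1.24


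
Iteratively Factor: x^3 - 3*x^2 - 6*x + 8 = (x - 1)*(x^2 - 2*x - 8) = (x - 4)*(x - 1)*(x + 2)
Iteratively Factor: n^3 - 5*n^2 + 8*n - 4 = (n - 2)*(n^2 - 3*n + 2) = (n - 2)^2*(n - 1)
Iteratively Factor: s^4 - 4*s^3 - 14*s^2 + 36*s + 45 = (s - 3)*(s^3 - s^2 - 17*s - 15) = (s - 3)*(s + 1)*(s^2 - 2*s - 15) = (s - 3)*(s + 1)*(s + 3)*(s - 5)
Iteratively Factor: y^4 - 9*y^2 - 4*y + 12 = (y - 1)*(y^3 + y^2 - 8*y - 12) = (y - 3)*(y - 1)*(y^2 + 4*y + 4) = (y - 3)*(y - 1)*(y + 2)*(y + 2)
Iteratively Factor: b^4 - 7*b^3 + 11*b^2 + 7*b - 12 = (b + 1)*(b^3 - 8*b^2 + 19*b - 12) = (b - 1)*(b + 1)*(b^2 - 7*b + 12) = (b - 4)*(b - 1)*(b + 1)*(b - 3)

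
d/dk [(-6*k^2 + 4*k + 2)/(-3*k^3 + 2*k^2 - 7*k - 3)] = 2*(-9*k^4 + 12*k^3 + 26*k^2 + 14*k + 1)/(9*k^6 - 12*k^5 + 46*k^4 - 10*k^3 + 37*k^2 + 42*k + 9)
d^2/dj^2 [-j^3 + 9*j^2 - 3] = 18 - 6*j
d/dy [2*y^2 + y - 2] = 4*y + 1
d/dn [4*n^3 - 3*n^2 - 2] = 6*n*(2*n - 1)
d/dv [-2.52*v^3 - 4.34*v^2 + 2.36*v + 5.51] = -7.56*v^2 - 8.68*v + 2.36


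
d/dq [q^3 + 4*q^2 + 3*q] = 3*q^2 + 8*q + 3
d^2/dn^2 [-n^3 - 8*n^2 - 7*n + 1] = -6*n - 16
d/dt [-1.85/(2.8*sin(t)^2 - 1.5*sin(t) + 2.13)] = (10.36*sin(t) - 2.775)*cos(t)/(2.8*sin(t)^2 - 1.5*sin(t) + 2.13)^2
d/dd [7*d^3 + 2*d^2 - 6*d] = 21*d^2 + 4*d - 6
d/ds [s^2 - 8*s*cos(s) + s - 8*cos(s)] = 8*s*sin(s) + 2*s - 8*sqrt(2)*cos(s + pi/4) + 1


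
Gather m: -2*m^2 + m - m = -2*m^2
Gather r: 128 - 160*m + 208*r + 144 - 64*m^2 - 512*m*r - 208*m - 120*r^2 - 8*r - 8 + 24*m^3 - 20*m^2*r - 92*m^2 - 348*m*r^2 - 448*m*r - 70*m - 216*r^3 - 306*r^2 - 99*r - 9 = 24*m^3 - 156*m^2 - 438*m - 216*r^3 + r^2*(-348*m - 426) + r*(-20*m^2 - 960*m + 101) + 255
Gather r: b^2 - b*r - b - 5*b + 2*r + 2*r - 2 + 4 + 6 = b^2 - 6*b + r*(4 - b) + 8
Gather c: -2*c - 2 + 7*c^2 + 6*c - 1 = 7*c^2 + 4*c - 3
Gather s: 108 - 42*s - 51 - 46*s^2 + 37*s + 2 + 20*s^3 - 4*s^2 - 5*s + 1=20*s^3 - 50*s^2 - 10*s + 60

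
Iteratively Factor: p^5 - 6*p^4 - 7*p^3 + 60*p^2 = (p + 3)*(p^4 - 9*p^3 + 20*p^2) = (p - 4)*(p + 3)*(p^3 - 5*p^2) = p*(p - 4)*(p + 3)*(p^2 - 5*p) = p^2*(p - 4)*(p + 3)*(p - 5)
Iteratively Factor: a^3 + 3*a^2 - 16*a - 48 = (a - 4)*(a^2 + 7*a + 12) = (a - 4)*(a + 4)*(a + 3)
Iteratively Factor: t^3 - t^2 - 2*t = (t - 2)*(t^2 + t) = (t - 2)*(t + 1)*(t)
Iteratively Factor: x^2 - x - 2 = (x + 1)*(x - 2)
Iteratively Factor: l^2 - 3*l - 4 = (l - 4)*(l + 1)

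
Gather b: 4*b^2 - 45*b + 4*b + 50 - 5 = 4*b^2 - 41*b + 45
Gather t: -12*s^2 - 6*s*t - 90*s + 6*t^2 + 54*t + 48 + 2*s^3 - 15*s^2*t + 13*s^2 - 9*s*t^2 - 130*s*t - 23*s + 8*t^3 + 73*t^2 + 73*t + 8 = 2*s^3 + s^2 - 113*s + 8*t^3 + t^2*(79 - 9*s) + t*(-15*s^2 - 136*s + 127) + 56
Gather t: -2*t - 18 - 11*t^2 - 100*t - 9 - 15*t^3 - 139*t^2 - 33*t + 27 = -15*t^3 - 150*t^2 - 135*t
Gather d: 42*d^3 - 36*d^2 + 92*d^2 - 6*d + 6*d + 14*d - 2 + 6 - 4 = 42*d^3 + 56*d^2 + 14*d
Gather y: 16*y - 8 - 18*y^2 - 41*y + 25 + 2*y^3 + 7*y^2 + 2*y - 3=2*y^3 - 11*y^2 - 23*y + 14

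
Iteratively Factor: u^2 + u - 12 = (u + 4)*(u - 3)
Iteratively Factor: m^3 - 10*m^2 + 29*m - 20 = (m - 1)*(m^2 - 9*m + 20) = (m - 5)*(m - 1)*(m - 4)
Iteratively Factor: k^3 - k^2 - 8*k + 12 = (k - 2)*(k^2 + k - 6) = (k - 2)^2*(k + 3)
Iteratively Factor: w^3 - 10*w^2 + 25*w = (w - 5)*(w^2 - 5*w) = w*(w - 5)*(w - 5)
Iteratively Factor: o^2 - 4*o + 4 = (o - 2)*(o - 2)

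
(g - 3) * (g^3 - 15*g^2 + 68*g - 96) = g^4 - 18*g^3 + 113*g^2 - 300*g + 288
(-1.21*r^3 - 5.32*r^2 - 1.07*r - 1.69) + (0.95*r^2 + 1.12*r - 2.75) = -1.21*r^3 - 4.37*r^2 + 0.05*r - 4.44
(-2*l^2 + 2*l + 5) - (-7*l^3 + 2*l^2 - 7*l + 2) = 7*l^3 - 4*l^2 + 9*l + 3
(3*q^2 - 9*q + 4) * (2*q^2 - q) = 6*q^4 - 21*q^3 + 17*q^2 - 4*q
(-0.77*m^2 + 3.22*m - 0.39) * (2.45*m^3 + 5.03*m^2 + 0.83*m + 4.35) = -1.8865*m^5 + 4.0159*m^4 + 14.602*m^3 - 2.6386*m^2 + 13.6833*m - 1.6965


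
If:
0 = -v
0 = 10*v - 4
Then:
No Solution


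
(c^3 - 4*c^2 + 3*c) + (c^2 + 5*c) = c^3 - 3*c^2 + 8*c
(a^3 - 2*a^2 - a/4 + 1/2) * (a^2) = a^5 - 2*a^4 - a^3/4 + a^2/2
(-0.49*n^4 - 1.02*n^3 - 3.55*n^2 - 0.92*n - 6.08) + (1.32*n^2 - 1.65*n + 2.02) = -0.49*n^4 - 1.02*n^3 - 2.23*n^2 - 2.57*n - 4.06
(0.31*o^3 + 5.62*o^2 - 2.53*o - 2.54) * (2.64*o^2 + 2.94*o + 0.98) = 0.8184*o^5 + 15.7482*o^4 + 10.1474*o^3 - 8.6362*o^2 - 9.947*o - 2.4892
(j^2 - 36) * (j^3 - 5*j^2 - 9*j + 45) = j^5 - 5*j^4 - 45*j^3 + 225*j^2 + 324*j - 1620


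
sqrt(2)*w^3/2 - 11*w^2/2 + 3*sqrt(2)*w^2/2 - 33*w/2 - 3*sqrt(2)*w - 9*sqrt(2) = (w + 3)*(w - 6*sqrt(2))*(sqrt(2)*w/2 + 1/2)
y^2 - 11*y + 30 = (y - 6)*(y - 5)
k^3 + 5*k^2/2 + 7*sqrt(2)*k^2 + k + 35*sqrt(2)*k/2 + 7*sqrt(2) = (k + 1/2)*(k + 2)*(k + 7*sqrt(2))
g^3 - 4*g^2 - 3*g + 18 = (g - 3)^2*(g + 2)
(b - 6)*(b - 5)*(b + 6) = b^3 - 5*b^2 - 36*b + 180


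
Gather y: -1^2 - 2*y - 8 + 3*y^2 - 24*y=3*y^2 - 26*y - 9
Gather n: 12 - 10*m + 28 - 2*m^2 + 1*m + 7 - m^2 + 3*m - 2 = -3*m^2 - 6*m + 45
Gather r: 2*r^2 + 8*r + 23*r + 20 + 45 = 2*r^2 + 31*r + 65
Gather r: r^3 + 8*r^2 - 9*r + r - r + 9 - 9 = r^3 + 8*r^2 - 9*r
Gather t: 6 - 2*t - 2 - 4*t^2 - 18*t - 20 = -4*t^2 - 20*t - 16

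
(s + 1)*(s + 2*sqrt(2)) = s^2 + s + 2*sqrt(2)*s + 2*sqrt(2)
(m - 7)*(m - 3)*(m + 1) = m^3 - 9*m^2 + 11*m + 21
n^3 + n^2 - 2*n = n*(n - 1)*(n + 2)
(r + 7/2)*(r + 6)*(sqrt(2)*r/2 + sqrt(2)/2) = sqrt(2)*r^3/2 + 21*sqrt(2)*r^2/4 + 61*sqrt(2)*r/4 + 21*sqrt(2)/2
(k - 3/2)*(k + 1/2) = k^2 - k - 3/4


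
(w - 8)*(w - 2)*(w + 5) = w^3 - 5*w^2 - 34*w + 80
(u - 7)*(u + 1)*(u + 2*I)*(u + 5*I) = u^4 - 6*u^3 + 7*I*u^3 - 17*u^2 - 42*I*u^2 + 60*u - 49*I*u + 70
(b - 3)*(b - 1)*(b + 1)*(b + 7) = b^4 + 4*b^3 - 22*b^2 - 4*b + 21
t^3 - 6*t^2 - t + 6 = (t - 6)*(t - 1)*(t + 1)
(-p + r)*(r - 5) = -p*r + 5*p + r^2 - 5*r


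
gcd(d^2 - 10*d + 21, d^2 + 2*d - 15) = d - 3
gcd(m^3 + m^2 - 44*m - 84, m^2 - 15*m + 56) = m - 7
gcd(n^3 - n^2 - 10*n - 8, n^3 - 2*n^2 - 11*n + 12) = n - 4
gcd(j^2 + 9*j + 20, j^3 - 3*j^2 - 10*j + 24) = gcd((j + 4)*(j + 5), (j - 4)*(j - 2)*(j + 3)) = 1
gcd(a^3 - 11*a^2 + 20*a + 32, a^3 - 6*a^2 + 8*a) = a - 4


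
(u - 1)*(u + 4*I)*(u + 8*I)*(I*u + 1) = I*u^4 - 11*u^3 - I*u^3 + 11*u^2 - 20*I*u^2 - 32*u + 20*I*u + 32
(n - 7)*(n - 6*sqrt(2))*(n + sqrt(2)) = n^3 - 5*sqrt(2)*n^2 - 7*n^2 - 12*n + 35*sqrt(2)*n + 84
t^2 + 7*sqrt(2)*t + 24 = (t + 3*sqrt(2))*(t + 4*sqrt(2))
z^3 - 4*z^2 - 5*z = z*(z - 5)*(z + 1)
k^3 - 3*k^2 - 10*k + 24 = (k - 4)*(k - 2)*(k + 3)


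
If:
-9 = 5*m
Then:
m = -9/5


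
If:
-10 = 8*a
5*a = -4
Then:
No Solution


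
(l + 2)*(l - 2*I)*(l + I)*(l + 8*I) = l^4 + 2*l^3 + 7*I*l^3 + 10*l^2 + 14*I*l^2 + 20*l + 16*I*l + 32*I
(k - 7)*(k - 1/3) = k^2 - 22*k/3 + 7/3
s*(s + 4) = s^2 + 4*s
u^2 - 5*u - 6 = (u - 6)*(u + 1)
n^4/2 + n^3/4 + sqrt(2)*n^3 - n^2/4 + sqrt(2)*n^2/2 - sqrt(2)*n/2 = n*(n/2 + sqrt(2))*(n - 1/2)*(n + 1)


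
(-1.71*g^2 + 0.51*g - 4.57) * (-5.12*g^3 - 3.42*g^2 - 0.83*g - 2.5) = 8.7552*g^5 + 3.237*g^4 + 23.0735*g^3 + 19.4811*g^2 + 2.5181*g + 11.425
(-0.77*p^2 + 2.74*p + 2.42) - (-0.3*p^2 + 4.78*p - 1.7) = -0.47*p^2 - 2.04*p + 4.12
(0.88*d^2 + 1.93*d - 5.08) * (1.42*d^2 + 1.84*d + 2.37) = 1.2496*d^4 + 4.3598*d^3 - 1.5768*d^2 - 4.7731*d - 12.0396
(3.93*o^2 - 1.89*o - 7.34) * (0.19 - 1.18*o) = -4.6374*o^3 + 2.9769*o^2 + 8.3021*o - 1.3946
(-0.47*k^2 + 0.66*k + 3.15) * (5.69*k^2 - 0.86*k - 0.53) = -2.6743*k^4 + 4.1596*k^3 + 17.605*k^2 - 3.0588*k - 1.6695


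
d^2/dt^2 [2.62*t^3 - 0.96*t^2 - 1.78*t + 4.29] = 15.72*t - 1.92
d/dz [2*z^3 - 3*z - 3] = 6*z^2 - 3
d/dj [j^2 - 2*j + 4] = 2*j - 2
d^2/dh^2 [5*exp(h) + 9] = 5*exp(h)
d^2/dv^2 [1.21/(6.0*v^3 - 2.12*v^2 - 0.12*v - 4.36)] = ((5.1304 - 43.56*v)*(-6.0*v^3 + 2.12*v^2 + 0.12*v + 4.36) - 1.21*(-36.0*v^2 + 8.48*v + 0.24)*(-18.0*v^2 + 4.24*v + 0.12))/(-6.0*v^3 + 2.12*v^2 + 0.12*v + 4.36)^3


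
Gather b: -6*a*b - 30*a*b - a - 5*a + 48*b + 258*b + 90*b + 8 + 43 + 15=-6*a + b*(396 - 36*a) + 66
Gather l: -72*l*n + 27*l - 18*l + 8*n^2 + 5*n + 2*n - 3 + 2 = l*(9 - 72*n) + 8*n^2 + 7*n - 1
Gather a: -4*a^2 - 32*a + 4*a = -4*a^2 - 28*a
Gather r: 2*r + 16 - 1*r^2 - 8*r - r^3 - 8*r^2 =-r^3 - 9*r^2 - 6*r + 16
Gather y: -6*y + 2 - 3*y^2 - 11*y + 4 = -3*y^2 - 17*y + 6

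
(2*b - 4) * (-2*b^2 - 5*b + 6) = -4*b^3 - 2*b^2 + 32*b - 24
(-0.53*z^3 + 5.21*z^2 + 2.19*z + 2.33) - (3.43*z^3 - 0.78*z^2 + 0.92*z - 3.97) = -3.96*z^3 + 5.99*z^2 + 1.27*z + 6.3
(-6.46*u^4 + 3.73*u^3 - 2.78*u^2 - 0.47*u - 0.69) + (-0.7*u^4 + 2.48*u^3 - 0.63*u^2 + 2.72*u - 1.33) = -7.16*u^4 + 6.21*u^3 - 3.41*u^2 + 2.25*u - 2.02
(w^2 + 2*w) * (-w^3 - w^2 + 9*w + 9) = -w^5 - 3*w^4 + 7*w^3 + 27*w^2 + 18*w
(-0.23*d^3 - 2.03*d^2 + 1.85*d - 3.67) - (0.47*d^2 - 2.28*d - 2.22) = -0.23*d^3 - 2.5*d^2 + 4.13*d - 1.45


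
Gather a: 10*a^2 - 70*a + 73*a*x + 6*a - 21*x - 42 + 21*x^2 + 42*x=10*a^2 + a*(73*x - 64) + 21*x^2 + 21*x - 42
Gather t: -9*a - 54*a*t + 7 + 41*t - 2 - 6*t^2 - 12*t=-9*a - 6*t^2 + t*(29 - 54*a) + 5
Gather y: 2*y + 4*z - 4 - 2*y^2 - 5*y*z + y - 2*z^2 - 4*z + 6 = -2*y^2 + y*(3 - 5*z) - 2*z^2 + 2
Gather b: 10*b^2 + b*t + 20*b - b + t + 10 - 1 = 10*b^2 + b*(t + 19) + t + 9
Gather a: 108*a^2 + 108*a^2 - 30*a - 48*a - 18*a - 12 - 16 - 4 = 216*a^2 - 96*a - 32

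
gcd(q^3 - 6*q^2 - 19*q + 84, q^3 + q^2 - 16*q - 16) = q + 4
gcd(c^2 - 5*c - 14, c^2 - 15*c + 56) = c - 7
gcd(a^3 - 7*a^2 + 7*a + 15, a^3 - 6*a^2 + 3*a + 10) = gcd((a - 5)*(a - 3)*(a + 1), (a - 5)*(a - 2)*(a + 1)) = a^2 - 4*a - 5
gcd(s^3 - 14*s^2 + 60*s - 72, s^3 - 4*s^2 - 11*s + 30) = s - 2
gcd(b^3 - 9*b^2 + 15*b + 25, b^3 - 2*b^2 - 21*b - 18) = b + 1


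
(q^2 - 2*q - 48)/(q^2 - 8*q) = (q + 6)/q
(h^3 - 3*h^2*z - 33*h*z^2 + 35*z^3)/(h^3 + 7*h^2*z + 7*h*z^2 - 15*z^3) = (h - 7*z)/(h + 3*z)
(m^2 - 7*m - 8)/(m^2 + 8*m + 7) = (m - 8)/(m + 7)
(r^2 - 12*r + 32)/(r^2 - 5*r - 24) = (r - 4)/(r + 3)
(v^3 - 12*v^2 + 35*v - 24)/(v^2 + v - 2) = (v^2 - 11*v + 24)/(v + 2)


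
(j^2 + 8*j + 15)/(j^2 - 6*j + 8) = (j^2 + 8*j + 15)/(j^2 - 6*j + 8)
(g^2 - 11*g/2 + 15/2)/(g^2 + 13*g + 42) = (2*g^2 - 11*g + 15)/(2*(g^2 + 13*g + 42))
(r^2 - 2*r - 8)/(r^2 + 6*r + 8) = (r - 4)/(r + 4)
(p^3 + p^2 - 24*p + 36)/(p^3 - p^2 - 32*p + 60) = (p - 3)/(p - 5)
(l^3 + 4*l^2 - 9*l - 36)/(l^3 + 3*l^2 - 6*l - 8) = (l^2 - 9)/(l^2 - l - 2)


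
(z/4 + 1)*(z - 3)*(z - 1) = z^3/4 - 13*z/4 + 3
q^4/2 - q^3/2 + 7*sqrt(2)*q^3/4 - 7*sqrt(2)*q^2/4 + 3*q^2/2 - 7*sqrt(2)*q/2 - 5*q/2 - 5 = (q/2 + 1/2)*(q - 2)*(q + sqrt(2))*(q + 5*sqrt(2)/2)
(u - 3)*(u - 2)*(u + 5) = u^3 - 19*u + 30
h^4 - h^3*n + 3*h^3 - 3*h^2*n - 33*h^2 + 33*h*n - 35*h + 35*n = (h - 5)*(h + 1)*(h + 7)*(h - n)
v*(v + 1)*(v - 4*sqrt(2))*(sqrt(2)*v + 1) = sqrt(2)*v^4 - 7*v^3 + sqrt(2)*v^3 - 7*v^2 - 4*sqrt(2)*v^2 - 4*sqrt(2)*v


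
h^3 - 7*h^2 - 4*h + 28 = (h - 7)*(h - 2)*(h + 2)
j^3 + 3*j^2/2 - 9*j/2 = j*(j - 3/2)*(j + 3)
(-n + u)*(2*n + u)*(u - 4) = -2*n^2*u + 8*n^2 + n*u^2 - 4*n*u + u^3 - 4*u^2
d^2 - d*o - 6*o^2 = (d - 3*o)*(d + 2*o)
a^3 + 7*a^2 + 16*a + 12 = (a + 2)^2*(a + 3)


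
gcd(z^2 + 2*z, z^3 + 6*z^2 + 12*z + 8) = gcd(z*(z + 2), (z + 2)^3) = z + 2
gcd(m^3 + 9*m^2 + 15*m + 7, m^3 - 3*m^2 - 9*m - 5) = m^2 + 2*m + 1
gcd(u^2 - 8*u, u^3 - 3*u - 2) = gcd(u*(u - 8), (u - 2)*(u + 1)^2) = 1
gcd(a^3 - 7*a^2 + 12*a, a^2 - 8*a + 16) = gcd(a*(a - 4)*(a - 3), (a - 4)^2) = a - 4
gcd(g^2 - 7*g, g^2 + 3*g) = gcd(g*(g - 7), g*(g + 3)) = g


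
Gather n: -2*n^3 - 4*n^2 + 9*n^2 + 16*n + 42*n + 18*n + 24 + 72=-2*n^3 + 5*n^2 + 76*n + 96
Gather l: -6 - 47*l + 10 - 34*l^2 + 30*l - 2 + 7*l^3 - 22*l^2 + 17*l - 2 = 7*l^3 - 56*l^2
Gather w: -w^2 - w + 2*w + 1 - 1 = -w^2 + w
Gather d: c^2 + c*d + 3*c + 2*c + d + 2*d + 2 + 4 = c^2 + 5*c + d*(c + 3) + 6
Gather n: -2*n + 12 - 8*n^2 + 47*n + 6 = -8*n^2 + 45*n + 18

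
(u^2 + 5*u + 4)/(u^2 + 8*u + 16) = (u + 1)/(u + 4)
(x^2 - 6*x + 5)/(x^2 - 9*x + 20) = (x - 1)/(x - 4)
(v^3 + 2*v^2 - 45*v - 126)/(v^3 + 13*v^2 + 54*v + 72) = (v - 7)/(v + 4)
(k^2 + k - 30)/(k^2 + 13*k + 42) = (k - 5)/(k + 7)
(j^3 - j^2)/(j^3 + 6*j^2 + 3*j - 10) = j^2/(j^2 + 7*j + 10)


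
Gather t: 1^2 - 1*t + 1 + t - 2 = 0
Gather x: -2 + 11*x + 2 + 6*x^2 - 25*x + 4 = 6*x^2 - 14*x + 4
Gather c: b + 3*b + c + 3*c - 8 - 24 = 4*b + 4*c - 32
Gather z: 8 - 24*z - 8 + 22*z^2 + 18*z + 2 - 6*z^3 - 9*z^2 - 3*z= -6*z^3 + 13*z^2 - 9*z + 2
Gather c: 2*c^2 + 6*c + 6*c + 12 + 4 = 2*c^2 + 12*c + 16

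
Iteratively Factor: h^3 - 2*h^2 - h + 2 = (h - 2)*(h^2 - 1) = (h - 2)*(h + 1)*(h - 1)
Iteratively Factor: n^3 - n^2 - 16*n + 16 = (n - 4)*(n^2 + 3*n - 4) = (n - 4)*(n - 1)*(n + 4)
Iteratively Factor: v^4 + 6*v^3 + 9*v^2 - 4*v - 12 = (v + 2)*(v^3 + 4*v^2 + v - 6) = (v + 2)*(v + 3)*(v^2 + v - 2) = (v + 2)^2*(v + 3)*(v - 1)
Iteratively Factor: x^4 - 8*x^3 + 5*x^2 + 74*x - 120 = (x - 5)*(x^3 - 3*x^2 - 10*x + 24) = (x - 5)*(x - 2)*(x^2 - x - 12) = (x - 5)*(x - 4)*(x - 2)*(x + 3)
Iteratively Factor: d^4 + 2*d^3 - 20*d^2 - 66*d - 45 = (d - 5)*(d^3 + 7*d^2 + 15*d + 9) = (d - 5)*(d + 3)*(d^2 + 4*d + 3) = (d - 5)*(d + 3)^2*(d + 1)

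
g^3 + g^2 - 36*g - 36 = (g - 6)*(g + 1)*(g + 6)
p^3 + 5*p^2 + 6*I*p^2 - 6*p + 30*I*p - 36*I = (p - 1)*(p + 6)*(p + 6*I)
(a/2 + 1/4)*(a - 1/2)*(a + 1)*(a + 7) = a^4/2 + 4*a^3 + 27*a^2/8 - a - 7/8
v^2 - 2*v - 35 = (v - 7)*(v + 5)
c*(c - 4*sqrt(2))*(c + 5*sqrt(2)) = c^3 + sqrt(2)*c^2 - 40*c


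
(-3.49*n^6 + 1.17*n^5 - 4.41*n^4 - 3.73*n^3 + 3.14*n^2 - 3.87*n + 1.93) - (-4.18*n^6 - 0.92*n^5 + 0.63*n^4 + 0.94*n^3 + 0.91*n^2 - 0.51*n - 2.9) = 0.69*n^6 + 2.09*n^5 - 5.04*n^4 - 4.67*n^3 + 2.23*n^2 - 3.36*n + 4.83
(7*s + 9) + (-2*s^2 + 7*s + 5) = -2*s^2 + 14*s + 14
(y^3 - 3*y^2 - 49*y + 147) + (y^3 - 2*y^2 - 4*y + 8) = 2*y^3 - 5*y^2 - 53*y + 155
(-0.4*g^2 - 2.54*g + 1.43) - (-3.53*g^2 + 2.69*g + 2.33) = 3.13*g^2 - 5.23*g - 0.9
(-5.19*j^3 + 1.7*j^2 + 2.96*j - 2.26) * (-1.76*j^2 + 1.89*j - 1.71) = 9.1344*j^5 - 12.8011*j^4 + 6.8783*j^3 + 6.665*j^2 - 9.333*j + 3.8646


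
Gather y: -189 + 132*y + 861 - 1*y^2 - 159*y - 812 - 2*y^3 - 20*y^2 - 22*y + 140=-2*y^3 - 21*y^2 - 49*y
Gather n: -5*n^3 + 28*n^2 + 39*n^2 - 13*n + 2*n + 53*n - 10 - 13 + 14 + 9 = -5*n^3 + 67*n^2 + 42*n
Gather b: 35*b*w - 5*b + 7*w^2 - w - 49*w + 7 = b*(35*w - 5) + 7*w^2 - 50*w + 7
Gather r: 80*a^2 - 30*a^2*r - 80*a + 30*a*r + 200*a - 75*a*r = 80*a^2 + 120*a + r*(-30*a^2 - 45*a)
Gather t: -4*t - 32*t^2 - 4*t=-32*t^2 - 8*t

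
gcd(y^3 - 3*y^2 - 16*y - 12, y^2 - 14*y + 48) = y - 6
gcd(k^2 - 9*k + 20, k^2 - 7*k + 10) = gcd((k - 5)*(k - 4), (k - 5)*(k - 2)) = k - 5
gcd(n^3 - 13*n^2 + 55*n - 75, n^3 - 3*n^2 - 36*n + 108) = n - 3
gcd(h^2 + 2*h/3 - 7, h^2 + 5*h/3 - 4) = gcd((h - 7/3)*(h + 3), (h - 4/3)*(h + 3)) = h + 3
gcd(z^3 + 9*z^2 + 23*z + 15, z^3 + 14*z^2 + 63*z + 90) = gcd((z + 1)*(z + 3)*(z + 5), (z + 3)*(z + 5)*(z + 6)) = z^2 + 8*z + 15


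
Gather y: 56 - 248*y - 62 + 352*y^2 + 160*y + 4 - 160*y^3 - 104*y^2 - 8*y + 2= -160*y^3 + 248*y^2 - 96*y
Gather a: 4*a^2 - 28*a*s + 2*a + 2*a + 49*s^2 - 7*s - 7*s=4*a^2 + a*(4 - 28*s) + 49*s^2 - 14*s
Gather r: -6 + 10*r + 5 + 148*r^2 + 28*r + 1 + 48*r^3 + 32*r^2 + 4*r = 48*r^3 + 180*r^2 + 42*r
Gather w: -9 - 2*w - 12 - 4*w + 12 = -6*w - 9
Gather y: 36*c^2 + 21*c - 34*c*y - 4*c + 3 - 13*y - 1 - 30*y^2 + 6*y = 36*c^2 + 17*c - 30*y^2 + y*(-34*c - 7) + 2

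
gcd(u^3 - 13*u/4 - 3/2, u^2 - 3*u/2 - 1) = u^2 - 3*u/2 - 1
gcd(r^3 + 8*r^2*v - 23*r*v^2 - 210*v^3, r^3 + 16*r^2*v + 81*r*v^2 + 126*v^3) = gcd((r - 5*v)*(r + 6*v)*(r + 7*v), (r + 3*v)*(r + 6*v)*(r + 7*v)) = r^2 + 13*r*v + 42*v^2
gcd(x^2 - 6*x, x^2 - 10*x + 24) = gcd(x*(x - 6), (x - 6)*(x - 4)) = x - 6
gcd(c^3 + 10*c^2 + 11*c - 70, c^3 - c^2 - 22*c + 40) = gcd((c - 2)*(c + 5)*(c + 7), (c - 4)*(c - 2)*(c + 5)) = c^2 + 3*c - 10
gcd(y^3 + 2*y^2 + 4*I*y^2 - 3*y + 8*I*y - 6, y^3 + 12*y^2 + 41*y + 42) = y + 2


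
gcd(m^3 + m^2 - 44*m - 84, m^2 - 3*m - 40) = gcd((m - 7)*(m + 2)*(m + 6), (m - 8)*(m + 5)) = 1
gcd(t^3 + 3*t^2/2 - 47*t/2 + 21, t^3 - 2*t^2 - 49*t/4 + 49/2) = t - 7/2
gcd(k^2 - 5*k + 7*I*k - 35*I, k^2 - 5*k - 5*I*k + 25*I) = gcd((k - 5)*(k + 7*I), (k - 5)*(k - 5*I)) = k - 5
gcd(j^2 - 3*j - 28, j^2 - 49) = j - 7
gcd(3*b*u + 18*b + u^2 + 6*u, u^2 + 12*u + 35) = 1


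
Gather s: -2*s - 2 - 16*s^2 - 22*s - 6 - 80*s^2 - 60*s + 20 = -96*s^2 - 84*s + 12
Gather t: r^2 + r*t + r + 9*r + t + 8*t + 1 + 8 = r^2 + 10*r + t*(r + 9) + 9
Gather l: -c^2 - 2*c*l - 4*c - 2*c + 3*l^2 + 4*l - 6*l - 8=-c^2 - 6*c + 3*l^2 + l*(-2*c - 2) - 8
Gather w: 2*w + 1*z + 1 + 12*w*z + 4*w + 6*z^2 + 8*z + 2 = w*(12*z + 6) + 6*z^2 + 9*z + 3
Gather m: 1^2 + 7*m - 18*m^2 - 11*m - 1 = -18*m^2 - 4*m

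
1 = 1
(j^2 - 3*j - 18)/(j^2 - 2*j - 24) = (j + 3)/(j + 4)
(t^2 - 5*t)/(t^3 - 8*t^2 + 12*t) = (t - 5)/(t^2 - 8*t + 12)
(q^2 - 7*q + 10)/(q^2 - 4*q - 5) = (q - 2)/(q + 1)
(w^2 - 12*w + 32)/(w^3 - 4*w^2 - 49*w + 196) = (w - 8)/(w^2 - 49)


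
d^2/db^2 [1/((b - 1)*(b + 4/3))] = 6*(9*(b - 1)^2 + 3*(b - 1)*(3*b + 4) + (3*b + 4)^2)/((b - 1)^3*(3*b + 4)^3)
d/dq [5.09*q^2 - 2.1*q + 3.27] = 10.18*q - 2.1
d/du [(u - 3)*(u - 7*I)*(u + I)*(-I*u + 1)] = -4*I*u^3 + u^2*(-15 + 9*I) + u*(30 - 26*I) + 7 + 39*I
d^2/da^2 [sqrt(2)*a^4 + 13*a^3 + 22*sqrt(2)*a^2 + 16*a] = 12*sqrt(2)*a^2 + 78*a + 44*sqrt(2)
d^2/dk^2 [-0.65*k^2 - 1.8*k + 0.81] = -1.30000000000000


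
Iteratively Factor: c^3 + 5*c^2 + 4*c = (c)*(c^2 + 5*c + 4) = c*(c + 1)*(c + 4)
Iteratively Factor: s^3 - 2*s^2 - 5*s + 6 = (s + 2)*(s^2 - 4*s + 3) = (s - 3)*(s + 2)*(s - 1)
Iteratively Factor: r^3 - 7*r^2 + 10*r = (r)*(r^2 - 7*r + 10) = r*(r - 5)*(r - 2)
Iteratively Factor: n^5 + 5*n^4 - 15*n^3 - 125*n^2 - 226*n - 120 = (n + 4)*(n^4 + n^3 - 19*n^2 - 49*n - 30) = (n + 1)*(n + 4)*(n^3 - 19*n - 30) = (n - 5)*(n + 1)*(n + 4)*(n^2 + 5*n + 6) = (n - 5)*(n + 1)*(n + 3)*(n + 4)*(n + 2)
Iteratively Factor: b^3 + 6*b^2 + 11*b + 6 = (b + 3)*(b^2 + 3*b + 2) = (b + 2)*(b + 3)*(b + 1)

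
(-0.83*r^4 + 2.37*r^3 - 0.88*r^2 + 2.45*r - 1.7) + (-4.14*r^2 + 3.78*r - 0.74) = -0.83*r^4 + 2.37*r^3 - 5.02*r^2 + 6.23*r - 2.44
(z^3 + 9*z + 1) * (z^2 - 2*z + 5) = z^5 - 2*z^4 + 14*z^3 - 17*z^2 + 43*z + 5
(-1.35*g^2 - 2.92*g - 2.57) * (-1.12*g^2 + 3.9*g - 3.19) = 1.512*g^4 - 1.9946*g^3 - 4.2031*g^2 - 0.7082*g + 8.1983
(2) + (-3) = -1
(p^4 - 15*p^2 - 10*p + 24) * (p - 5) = p^5 - 5*p^4 - 15*p^3 + 65*p^2 + 74*p - 120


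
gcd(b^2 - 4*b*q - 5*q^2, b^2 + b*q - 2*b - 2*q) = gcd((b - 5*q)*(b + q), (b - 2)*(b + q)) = b + q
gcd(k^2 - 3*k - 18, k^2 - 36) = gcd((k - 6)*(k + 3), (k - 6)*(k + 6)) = k - 6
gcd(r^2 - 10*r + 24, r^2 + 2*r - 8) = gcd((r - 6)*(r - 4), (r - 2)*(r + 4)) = 1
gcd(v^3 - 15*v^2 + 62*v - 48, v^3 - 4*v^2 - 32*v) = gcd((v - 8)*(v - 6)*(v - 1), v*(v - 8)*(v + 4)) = v - 8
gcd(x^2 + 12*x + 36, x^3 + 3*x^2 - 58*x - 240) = x + 6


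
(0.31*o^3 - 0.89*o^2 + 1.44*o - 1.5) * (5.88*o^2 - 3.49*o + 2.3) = 1.8228*o^5 - 6.3151*o^4 + 12.2863*o^3 - 15.8926*o^2 + 8.547*o - 3.45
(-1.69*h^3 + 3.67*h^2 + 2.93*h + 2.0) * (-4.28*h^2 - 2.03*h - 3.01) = 7.2332*h^5 - 12.2769*h^4 - 14.9036*h^3 - 25.5546*h^2 - 12.8793*h - 6.02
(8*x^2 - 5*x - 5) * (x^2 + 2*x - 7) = 8*x^4 + 11*x^3 - 71*x^2 + 25*x + 35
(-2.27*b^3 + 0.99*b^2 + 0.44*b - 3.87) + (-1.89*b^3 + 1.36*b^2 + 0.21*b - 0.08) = -4.16*b^3 + 2.35*b^2 + 0.65*b - 3.95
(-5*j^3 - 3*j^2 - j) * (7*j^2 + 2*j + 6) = -35*j^5 - 31*j^4 - 43*j^3 - 20*j^2 - 6*j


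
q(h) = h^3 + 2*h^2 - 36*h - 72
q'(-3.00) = -21.00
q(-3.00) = 27.00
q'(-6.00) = 48.00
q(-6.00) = 0.00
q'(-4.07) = -2.59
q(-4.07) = 40.23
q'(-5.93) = 45.77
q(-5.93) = 3.28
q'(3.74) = 20.92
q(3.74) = -126.35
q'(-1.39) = -35.76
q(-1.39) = -20.78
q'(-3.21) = -17.93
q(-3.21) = 31.09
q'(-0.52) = -37.27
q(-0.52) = -52.88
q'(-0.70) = -37.33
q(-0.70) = -46.16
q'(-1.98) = -32.16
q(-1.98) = -0.64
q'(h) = 3*h^2 + 4*h - 36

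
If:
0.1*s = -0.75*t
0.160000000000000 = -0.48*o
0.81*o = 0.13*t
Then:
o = -0.33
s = 15.58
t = -2.08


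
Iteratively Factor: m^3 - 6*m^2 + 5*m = (m - 1)*(m^2 - 5*m) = (m - 5)*(m - 1)*(m)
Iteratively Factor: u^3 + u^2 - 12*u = (u - 3)*(u^2 + 4*u) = (u - 3)*(u + 4)*(u)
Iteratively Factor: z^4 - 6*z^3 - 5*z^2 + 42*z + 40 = (z - 4)*(z^3 - 2*z^2 - 13*z - 10) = (z - 4)*(z + 2)*(z^2 - 4*z - 5) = (z - 5)*(z - 4)*(z + 2)*(z + 1)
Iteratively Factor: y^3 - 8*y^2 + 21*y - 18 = (y - 3)*(y^2 - 5*y + 6) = (y - 3)^2*(y - 2)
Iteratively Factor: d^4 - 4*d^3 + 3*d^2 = (d)*(d^3 - 4*d^2 + 3*d) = d*(d - 3)*(d^2 - d) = d^2*(d - 3)*(d - 1)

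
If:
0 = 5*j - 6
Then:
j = 6/5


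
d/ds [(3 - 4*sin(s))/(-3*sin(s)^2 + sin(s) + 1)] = (-12*sin(s)^2 + 18*sin(s) - 7)*cos(s)/(-3*sin(s)^2 + sin(s) + 1)^2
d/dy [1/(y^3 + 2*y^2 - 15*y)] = (-3*y^2 - 4*y + 15)/(y^2*(y^2 + 2*y - 15)^2)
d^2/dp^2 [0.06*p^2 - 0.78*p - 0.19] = 0.120000000000000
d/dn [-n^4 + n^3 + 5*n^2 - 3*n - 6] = -4*n^3 + 3*n^2 + 10*n - 3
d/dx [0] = 0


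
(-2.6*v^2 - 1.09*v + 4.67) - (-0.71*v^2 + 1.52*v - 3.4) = -1.89*v^2 - 2.61*v + 8.07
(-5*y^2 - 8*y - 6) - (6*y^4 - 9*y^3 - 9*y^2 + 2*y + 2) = -6*y^4 + 9*y^3 + 4*y^2 - 10*y - 8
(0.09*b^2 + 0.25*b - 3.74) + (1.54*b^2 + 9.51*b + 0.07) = 1.63*b^2 + 9.76*b - 3.67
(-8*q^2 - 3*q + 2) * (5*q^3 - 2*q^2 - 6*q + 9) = -40*q^5 + q^4 + 64*q^3 - 58*q^2 - 39*q + 18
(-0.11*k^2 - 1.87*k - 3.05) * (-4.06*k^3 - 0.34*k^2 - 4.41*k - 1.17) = 0.4466*k^5 + 7.6296*k^4 + 13.5039*k^3 + 9.4124*k^2 + 15.6384*k + 3.5685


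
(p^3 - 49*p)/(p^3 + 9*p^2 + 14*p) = (p - 7)/(p + 2)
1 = 1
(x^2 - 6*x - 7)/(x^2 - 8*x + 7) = (x + 1)/(x - 1)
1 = 1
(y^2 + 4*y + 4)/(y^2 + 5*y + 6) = (y + 2)/(y + 3)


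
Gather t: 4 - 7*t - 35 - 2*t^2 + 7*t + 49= 18 - 2*t^2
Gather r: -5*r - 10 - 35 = -5*r - 45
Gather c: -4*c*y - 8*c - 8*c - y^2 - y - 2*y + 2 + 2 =c*(-4*y - 16) - y^2 - 3*y + 4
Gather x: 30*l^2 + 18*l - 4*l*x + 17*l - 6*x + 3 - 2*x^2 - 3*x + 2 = 30*l^2 + 35*l - 2*x^2 + x*(-4*l - 9) + 5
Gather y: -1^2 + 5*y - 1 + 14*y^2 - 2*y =14*y^2 + 3*y - 2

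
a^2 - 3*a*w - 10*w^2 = (a - 5*w)*(a + 2*w)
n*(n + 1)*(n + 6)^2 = n^4 + 13*n^3 + 48*n^2 + 36*n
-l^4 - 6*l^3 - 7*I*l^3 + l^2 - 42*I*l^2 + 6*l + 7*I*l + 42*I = (l + 6)*(l + 7*I)*(I*l - I)*(I*l + I)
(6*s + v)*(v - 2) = 6*s*v - 12*s + v^2 - 2*v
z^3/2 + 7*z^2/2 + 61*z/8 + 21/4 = (z/2 + 1)*(z + 3/2)*(z + 7/2)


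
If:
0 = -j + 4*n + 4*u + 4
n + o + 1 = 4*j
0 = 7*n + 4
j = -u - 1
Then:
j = -16/35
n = -4/7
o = -79/35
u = -19/35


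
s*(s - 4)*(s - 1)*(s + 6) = s^4 + s^3 - 26*s^2 + 24*s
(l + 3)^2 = l^2 + 6*l + 9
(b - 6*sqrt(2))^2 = b^2 - 12*sqrt(2)*b + 72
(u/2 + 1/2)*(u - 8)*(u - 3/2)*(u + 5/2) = u^4/2 - 3*u^3 - 75*u^2/8 + 73*u/8 + 15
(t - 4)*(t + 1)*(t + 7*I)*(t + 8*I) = t^4 - 3*t^3 + 15*I*t^3 - 60*t^2 - 45*I*t^2 + 168*t - 60*I*t + 224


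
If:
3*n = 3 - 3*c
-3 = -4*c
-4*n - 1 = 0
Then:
No Solution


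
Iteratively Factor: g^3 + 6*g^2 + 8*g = (g)*(g^2 + 6*g + 8) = g*(g + 2)*(g + 4)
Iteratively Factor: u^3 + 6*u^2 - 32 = (u + 4)*(u^2 + 2*u - 8) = (u - 2)*(u + 4)*(u + 4)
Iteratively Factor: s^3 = (s)*(s^2) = s^2*(s)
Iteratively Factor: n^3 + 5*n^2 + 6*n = (n + 2)*(n^2 + 3*n) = n*(n + 2)*(n + 3)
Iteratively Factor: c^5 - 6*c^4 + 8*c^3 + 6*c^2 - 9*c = (c - 3)*(c^4 - 3*c^3 - c^2 + 3*c) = (c - 3)^2*(c^3 - c) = (c - 3)^2*(c - 1)*(c^2 + c) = c*(c - 3)^2*(c - 1)*(c + 1)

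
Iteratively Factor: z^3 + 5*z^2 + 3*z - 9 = (z + 3)*(z^2 + 2*z - 3) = (z - 1)*(z + 3)*(z + 3)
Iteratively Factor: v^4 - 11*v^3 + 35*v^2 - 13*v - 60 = (v + 1)*(v^3 - 12*v^2 + 47*v - 60) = (v - 5)*(v + 1)*(v^2 - 7*v + 12) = (v - 5)*(v - 4)*(v + 1)*(v - 3)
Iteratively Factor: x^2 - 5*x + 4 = (x - 4)*(x - 1)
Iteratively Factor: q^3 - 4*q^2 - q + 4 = (q - 1)*(q^2 - 3*q - 4) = (q - 1)*(q + 1)*(q - 4)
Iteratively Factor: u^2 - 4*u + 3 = (u - 1)*(u - 3)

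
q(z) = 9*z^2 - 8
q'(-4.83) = -86.94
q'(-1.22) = -21.96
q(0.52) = -5.57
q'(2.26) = 40.68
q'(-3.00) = -54.00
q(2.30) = 39.61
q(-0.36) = -6.83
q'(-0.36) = -6.48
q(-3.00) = 73.00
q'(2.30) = 41.40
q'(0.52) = 9.36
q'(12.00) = 216.00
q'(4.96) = 89.28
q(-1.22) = 5.40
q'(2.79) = 50.22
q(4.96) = 213.41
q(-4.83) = 201.96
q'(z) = 18*z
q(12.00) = 1288.00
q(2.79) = 62.06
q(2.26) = 37.97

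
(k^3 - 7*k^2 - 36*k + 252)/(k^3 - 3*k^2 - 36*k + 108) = (k - 7)/(k - 3)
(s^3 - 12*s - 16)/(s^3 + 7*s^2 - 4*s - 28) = (s^2 - 2*s - 8)/(s^2 + 5*s - 14)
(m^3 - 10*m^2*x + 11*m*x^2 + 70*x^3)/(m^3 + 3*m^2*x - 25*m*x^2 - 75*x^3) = (m^2 - 5*m*x - 14*x^2)/(m^2 + 8*m*x + 15*x^2)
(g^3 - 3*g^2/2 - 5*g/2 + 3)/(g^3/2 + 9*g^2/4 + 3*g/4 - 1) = 2*(2*g^3 - 3*g^2 - 5*g + 6)/(2*g^3 + 9*g^2 + 3*g - 4)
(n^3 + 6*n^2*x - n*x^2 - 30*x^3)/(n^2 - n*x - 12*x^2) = (-n^2 - 3*n*x + 10*x^2)/(-n + 4*x)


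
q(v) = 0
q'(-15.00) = 0.00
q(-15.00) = 0.00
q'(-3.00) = 0.00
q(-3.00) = 0.00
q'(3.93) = 0.00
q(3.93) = 0.00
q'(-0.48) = 0.00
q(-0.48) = 0.00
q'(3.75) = 0.00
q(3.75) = 0.00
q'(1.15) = 0.00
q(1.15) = 0.00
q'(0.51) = 0.00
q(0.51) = 0.00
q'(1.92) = 0.00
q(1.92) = 0.00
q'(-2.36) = 0.00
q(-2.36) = 0.00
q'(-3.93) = 0.00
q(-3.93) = 0.00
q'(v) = 0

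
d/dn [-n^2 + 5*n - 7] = 5 - 2*n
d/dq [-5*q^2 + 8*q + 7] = 8 - 10*q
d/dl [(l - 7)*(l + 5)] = 2*l - 2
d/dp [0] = 0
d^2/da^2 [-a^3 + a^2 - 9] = 2 - 6*a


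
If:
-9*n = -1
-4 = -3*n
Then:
No Solution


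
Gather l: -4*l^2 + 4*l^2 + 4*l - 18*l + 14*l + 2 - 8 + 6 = 0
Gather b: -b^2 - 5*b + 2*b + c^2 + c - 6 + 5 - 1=-b^2 - 3*b + c^2 + c - 2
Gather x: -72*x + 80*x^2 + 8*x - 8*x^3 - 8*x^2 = -8*x^3 + 72*x^2 - 64*x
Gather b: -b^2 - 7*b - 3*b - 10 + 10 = -b^2 - 10*b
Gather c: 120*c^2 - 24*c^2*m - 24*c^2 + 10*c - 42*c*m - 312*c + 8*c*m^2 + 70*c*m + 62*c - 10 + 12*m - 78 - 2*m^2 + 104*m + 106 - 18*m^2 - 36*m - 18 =c^2*(96 - 24*m) + c*(8*m^2 + 28*m - 240) - 20*m^2 + 80*m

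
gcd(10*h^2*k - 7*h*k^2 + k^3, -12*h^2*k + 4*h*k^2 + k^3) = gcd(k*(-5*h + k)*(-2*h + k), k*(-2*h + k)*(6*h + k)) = 2*h*k - k^2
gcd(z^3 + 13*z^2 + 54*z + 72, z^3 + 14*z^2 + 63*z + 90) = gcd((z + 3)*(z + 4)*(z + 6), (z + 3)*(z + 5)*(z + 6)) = z^2 + 9*z + 18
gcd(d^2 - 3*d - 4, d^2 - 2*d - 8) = d - 4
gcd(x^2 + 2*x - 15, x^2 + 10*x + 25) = x + 5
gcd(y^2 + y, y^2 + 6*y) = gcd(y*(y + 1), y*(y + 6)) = y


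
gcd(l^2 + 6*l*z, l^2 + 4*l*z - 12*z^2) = l + 6*z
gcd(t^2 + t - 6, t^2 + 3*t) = t + 3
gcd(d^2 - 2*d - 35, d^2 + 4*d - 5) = d + 5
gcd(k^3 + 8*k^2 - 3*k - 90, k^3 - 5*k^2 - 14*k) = 1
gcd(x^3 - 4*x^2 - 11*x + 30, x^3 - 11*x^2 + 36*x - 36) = x - 2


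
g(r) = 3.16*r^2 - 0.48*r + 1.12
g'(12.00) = 75.36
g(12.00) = 450.40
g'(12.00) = 75.36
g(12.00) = 450.40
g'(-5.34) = -34.23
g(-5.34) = 93.79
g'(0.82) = 4.70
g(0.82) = 2.85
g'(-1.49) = -9.90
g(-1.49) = 8.85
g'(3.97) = 24.61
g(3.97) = 49.02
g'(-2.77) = -17.99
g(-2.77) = 26.70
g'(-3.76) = -24.24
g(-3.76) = 47.60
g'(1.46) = 8.75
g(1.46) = 7.16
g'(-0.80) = -5.54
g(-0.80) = 3.53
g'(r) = 6.32*r - 0.48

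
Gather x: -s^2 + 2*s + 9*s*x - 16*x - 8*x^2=-s^2 + 2*s - 8*x^2 + x*(9*s - 16)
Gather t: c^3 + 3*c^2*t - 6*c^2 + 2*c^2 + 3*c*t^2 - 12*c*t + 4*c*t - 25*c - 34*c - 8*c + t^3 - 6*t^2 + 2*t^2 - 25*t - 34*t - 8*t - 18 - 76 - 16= c^3 - 4*c^2 - 67*c + t^3 + t^2*(3*c - 4) + t*(3*c^2 - 8*c - 67) - 110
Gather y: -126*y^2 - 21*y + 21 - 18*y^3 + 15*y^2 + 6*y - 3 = -18*y^3 - 111*y^2 - 15*y + 18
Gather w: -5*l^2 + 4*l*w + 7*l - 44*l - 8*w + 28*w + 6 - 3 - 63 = -5*l^2 - 37*l + w*(4*l + 20) - 60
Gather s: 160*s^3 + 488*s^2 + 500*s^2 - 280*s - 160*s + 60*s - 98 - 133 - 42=160*s^3 + 988*s^2 - 380*s - 273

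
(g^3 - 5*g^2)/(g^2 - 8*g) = g*(g - 5)/(g - 8)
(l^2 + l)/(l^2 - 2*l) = (l + 1)/(l - 2)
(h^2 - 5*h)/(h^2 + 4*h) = (h - 5)/(h + 4)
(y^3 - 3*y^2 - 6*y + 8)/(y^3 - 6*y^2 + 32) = (y - 1)/(y - 4)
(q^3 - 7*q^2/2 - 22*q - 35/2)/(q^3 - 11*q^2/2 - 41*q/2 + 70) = (2*q^2 + 7*q + 5)/(2*q^2 + 3*q - 20)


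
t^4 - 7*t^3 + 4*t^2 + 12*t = t*(t - 6)*(t - 2)*(t + 1)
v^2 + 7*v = v*(v + 7)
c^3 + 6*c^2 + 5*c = c*(c + 1)*(c + 5)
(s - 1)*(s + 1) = s^2 - 1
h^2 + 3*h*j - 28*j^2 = (h - 4*j)*(h + 7*j)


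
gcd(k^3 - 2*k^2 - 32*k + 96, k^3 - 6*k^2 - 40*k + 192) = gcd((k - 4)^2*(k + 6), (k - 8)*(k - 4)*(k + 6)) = k^2 + 2*k - 24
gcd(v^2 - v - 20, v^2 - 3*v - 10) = v - 5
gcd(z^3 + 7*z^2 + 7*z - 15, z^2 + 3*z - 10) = z + 5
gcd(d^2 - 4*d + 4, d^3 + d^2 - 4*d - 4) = d - 2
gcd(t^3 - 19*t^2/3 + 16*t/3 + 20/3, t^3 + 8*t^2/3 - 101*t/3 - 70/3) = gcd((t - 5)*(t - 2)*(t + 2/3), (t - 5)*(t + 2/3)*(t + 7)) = t^2 - 13*t/3 - 10/3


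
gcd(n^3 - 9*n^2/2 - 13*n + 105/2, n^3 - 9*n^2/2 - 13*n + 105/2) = n^3 - 9*n^2/2 - 13*n + 105/2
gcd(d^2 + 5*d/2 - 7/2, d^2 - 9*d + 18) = 1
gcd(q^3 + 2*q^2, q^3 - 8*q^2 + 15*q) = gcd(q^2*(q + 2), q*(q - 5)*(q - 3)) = q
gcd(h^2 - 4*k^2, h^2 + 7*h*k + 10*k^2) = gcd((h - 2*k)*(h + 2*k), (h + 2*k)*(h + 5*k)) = h + 2*k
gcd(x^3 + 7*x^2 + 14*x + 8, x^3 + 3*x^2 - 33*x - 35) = x + 1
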